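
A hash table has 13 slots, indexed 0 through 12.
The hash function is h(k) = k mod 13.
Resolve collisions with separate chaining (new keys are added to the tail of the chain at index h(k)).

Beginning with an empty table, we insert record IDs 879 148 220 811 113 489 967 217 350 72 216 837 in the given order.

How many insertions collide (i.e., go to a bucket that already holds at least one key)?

7

879 → bucket 8
148 → bucket 5
220 → bucket 12
811 → bucket 5 (collision)
113 → bucket 9
489 → bucket 8 (collision)
967 → bucket 5 (collision)
217 → bucket 9 (collision)
350 → bucket 12 (collision)
72 → bucket 7
216 → bucket 8 (collision)
837 → bucket 5 (collision)
Final buckets:
0: _
1: _
2: _
3: _
4: _
5: 148 -> 811 -> 967 -> 837
6: _
7: 72
8: 879 -> 489 -> 216
9: 113 -> 217
10: _
11: _
12: 220 -> 350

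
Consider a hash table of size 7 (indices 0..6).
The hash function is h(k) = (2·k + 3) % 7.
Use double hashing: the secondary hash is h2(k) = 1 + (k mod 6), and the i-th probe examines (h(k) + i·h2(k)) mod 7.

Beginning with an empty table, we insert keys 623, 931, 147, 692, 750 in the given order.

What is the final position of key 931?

Insert 623: h=3, slot 3 empty => index 3.
Insert 931: h=3, h2=2, slot 3 occupied => index 5.
Insert 147: h=3, h2=4, slot 3 occupied => index 0.
Insert 692: h=1, slot 1 empty => index 1.
Insert 750: h=5, h2=1, slot 5 occupied => index 6.
Table: [147, 692, _, 623, _, 931, 750]

5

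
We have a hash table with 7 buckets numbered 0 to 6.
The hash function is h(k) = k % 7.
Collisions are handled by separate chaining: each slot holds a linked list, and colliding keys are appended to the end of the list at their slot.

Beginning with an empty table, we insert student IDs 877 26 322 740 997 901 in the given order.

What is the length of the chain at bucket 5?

3

877 -> bucket 2
26 -> bucket 5
322 -> bucket 0
740 -> bucket 5 (collision)
997 -> bucket 3
901 -> bucket 5 (collision)
Final buckets:
0: 322
1: _
2: 877
3: 997
4: _
5: 26 -> 740 -> 901
6: _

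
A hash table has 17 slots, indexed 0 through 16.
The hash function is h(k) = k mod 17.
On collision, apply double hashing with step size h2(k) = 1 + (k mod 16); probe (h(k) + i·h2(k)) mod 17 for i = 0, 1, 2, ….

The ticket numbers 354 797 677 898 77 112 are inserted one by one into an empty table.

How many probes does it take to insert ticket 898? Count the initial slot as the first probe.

2

Insert 354: h=14, slot 14 empty → index 14.
Insert 797: h=15, slot 15 empty → index 15.
Insert 677: h=14, h2=6, slot 14 occupied → index 3.
Insert 898: h=14, h2=3, slot 14 occupied → index 0.
Insert 77: h=9, slot 9 empty → index 9.
Insert 112: h=10, slot 10 empty → index 10.
Table: [898, —, —, 677, —, —, —, —, —, 77, 112, —, —, —, 354, 797, —]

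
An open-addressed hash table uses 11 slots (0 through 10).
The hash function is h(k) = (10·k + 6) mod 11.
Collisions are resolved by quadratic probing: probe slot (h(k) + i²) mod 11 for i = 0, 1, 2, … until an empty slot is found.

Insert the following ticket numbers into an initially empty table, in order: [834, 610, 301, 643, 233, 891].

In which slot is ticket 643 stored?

5

Insert 834: h=8, slot 8 empty => index 8.
Insert 610: h=1, slot 1 empty => index 1.
Insert 301: h=2, slot 2 empty => index 2.
Insert 643: h=1, slots 1,2 occupied => index 5.
Insert 233: h=4, slot 4 empty => index 4.
Insert 891: h=6, slot 6 empty => index 6.
Table: [∅, 610, 301, ∅, 233, 643, 891, ∅, 834, ∅, ∅]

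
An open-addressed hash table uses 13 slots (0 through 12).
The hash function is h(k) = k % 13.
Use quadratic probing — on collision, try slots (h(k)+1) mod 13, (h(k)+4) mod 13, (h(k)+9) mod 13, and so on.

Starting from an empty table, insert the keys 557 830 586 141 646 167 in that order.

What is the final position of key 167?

7

557: h=11 → slot 11
830: h=11, probe 11,12 → slot 12
586: h=1 → slot 1
141: h=11, probe 11,12,2 → slot 2
646: h=9 → slot 9
167: h=11, probe 11,12,2,7 → slot 7
Table: [_, 586, 141, _, _, _, _, 167, _, 646, _, 557, 830]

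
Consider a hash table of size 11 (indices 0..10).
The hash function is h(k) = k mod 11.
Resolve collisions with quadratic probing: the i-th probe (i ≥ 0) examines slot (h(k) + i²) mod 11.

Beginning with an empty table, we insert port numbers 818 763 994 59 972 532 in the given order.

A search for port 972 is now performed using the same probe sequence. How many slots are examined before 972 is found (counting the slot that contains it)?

Insert 818: h=4, slot 4 empty -> index 4.
Insert 763: h=4, slot 4 occupied -> index 5.
Insert 994: h=4, slots 4,5 occupied -> index 8.
Insert 59: h=4, slots 4,5,8 occupied -> index 2.
Insert 972: h=4, slots 4,5,8,2 occupied -> index 9.
Insert 532: h=4, slots 4,5,8,2,9 occupied -> index 7.
Table: [—, —, 59, —, 818, 763, —, 532, 994, 972, —]
Lookup 972: h=4, probe 4,5,8,2,9 → found at 9.

5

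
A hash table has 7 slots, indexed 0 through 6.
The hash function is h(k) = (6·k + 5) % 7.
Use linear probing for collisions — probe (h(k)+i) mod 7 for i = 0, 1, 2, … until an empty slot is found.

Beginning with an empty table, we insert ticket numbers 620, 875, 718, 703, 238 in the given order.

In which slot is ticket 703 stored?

3

Insert 620: h=1, slot 1 empty -> index 1.
Insert 875: h=5, slot 5 empty -> index 5.
Insert 718: h=1, slot 1 occupied -> index 2.
Insert 703: h=2, slot 2 occupied -> index 3.
Insert 238: h=5, slot 5 occupied -> index 6.
Table: [∅, 620, 718, 703, ∅, 875, 238]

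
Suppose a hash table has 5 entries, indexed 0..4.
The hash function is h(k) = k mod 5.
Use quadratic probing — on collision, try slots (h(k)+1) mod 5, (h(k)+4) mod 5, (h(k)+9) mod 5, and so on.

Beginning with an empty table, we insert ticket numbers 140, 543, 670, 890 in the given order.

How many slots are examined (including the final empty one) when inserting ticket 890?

Insert 140: h=0, slot 0 empty → index 0.
Insert 543: h=3, slot 3 empty → index 3.
Insert 670: h=0, slot 0 occupied → index 1.
Insert 890: h=0, slots 0,1 occupied → index 4.
Table: [140, 670, ∅, 543, 890]

3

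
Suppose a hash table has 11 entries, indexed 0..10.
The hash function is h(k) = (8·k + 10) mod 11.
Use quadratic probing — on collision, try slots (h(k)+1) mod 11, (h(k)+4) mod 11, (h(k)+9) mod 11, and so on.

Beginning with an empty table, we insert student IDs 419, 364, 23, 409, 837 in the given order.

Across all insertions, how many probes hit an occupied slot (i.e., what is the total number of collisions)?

6

419 hashes to 7; slot 7 is free => place at 7.
364 hashes to 7; 7 taken => place at 8.
23 hashes to 7; 7,8 taken => place at 0.
409 hashes to 4; slot 4 is free => place at 4.
837 hashes to 7; 7,8,0 taken => place at 5.
Table: [23, ∅, ∅, ∅, 409, 837, ∅, 419, 364, ∅, ∅]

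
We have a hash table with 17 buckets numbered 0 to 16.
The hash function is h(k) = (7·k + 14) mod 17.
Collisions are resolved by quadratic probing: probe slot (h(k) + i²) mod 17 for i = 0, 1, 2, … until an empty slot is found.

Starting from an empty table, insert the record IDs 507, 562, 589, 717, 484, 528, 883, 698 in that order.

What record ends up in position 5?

528

507: h=10 => slot 10
562: h=4 => slot 4
589: h=6 => slot 6
717: h=1 => slot 1
484: h=2 => slot 2
528: h=4, probe 4,5 => slot 5
883: h=7 => slot 7
698: h=4, probe 4,5,8 => slot 8
Table: [., 717, 484, ., 562, 528, 589, 883, 698, ., 507, ., ., ., ., ., .]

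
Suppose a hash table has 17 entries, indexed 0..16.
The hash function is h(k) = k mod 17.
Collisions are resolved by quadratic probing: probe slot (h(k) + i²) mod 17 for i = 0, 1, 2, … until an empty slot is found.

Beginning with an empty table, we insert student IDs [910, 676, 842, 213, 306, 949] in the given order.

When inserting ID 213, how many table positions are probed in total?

Insert 910: h=9, slot 9 empty -> index 9.
Insert 676: h=13, slot 13 empty -> index 13.
Insert 842: h=9, slot 9 occupied -> index 10.
Insert 213: h=9, slots 9,10,13 occupied -> index 1.
Insert 306: h=0, slot 0 empty -> index 0.
Insert 949: h=14, slot 14 empty -> index 14.
Table: [306, 213, ., ., ., ., ., ., ., 910, 842, ., ., 676, 949, ., .]

4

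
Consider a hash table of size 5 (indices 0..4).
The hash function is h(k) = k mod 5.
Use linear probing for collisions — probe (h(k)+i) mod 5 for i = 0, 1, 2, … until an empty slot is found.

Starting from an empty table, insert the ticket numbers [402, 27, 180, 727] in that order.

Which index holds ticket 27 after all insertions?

3

Insert 402: h=2, slot 2 empty → index 2.
Insert 27: h=2, slot 2 occupied → index 3.
Insert 180: h=0, slot 0 empty → index 0.
Insert 727: h=2, slots 2,3 occupied → index 4.
Table: [180, —, 402, 27, 727]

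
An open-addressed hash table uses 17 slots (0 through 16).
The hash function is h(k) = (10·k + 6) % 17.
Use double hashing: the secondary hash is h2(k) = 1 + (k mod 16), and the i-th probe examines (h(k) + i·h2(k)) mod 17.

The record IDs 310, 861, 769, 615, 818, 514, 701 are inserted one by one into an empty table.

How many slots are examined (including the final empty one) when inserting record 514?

310 hashes to 12; slot 12 is free -> place at 12.
861 hashes to 14; slot 14 is free -> place at 14.
769 hashes to 12, h2=2; 12,14 taken -> place at 16.
615 hashes to 2; slot 2 is free -> place at 2.
818 hashes to 9; slot 9 is free -> place at 9.
514 hashes to 12, h2=3; 12 taken -> place at 15.
701 hashes to 12, h2=14; 12,9 taken -> place at 6.
Table: [-, -, 615, -, -, -, 701, -, -, 818, -, -, 310, -, 861, 514, 769]

2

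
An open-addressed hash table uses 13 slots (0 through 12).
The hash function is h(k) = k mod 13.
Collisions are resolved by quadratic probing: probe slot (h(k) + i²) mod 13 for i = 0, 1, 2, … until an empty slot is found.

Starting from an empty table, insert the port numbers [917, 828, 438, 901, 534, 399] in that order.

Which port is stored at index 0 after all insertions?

Insert 917: h=7, slot 7 empty -> index 7.
Insert 828: h=9, slot 9 empty -> index 9.
Insert 438: h=9, slot 9 occupied -> index 10.
Insert 901: h=4, slot 4 empty -> index 4.
Insert 534: h=1, slot 1 empty -> index 1.
Insert 399: h=9, slots 9,10 occupied -> index 0.
Table: [399, 534, _, _, 901, _, _, 917, _, 828, 438, _, _]

399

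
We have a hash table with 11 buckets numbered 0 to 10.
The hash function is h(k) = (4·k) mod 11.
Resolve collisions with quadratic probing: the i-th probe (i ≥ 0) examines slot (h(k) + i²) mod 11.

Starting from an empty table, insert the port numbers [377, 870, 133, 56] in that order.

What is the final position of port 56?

8

377: h=1 → slot 1
870: h=4 → slot 4
133: h=4, probe 4,5 → slot 5
56: h=4, probe 4,5,8 → slot 8
Table: [∅, 377, ∅, ∅, 870, 133, ∅, ∅, 56, ∅, ∅]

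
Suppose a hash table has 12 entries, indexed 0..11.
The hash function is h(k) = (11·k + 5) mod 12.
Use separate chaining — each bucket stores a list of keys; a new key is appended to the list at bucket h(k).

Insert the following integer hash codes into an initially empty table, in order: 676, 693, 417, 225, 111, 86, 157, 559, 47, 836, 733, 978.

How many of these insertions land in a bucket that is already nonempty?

676 → bucket 1
693 → bucket 8
417 → bucket 8 (collision)
225 → bucket 8 (collision)
111 → bucket 2
86 → bucket 3
157 → bucket 4
559 → bucket 10
47 → bucket 6
836 → bucket 9
733 → bucket 4 (collision)
978 → bucket 11
Final buckets:
0: ∅
1: 676
2: 111
3: 86
4: 157 -> 733
5: ∅
6: 47
7: ∅
8: 693 -> 417 -> 225
9: 836
10: 559
11: 978

3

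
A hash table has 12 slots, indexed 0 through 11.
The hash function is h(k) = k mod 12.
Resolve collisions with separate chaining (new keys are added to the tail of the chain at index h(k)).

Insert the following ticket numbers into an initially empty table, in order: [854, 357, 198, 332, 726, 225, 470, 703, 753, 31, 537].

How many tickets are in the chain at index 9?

4

Insert 854: h=2, bucket 2 empty -> new chain.
Insert 357: h=9, bucket 9 empty -> new chain.
Insert 198: h=6, bucket 6 empty -> new chain.
Insert 332: h=8, bucket 8 empty -> new chain.
Insert 726: h=6, bucket 6 nonempty -> append to chain.
Insert 225: h=9, bucket 9 nonempty -> append to chain.
Insert 470: h=2, bucket 2 nonempty -> append to chain.
Insert 703: h=7, bucket 7 empty -> new chain.
Insert 753: h=9, bucket 9 nonempty -> append to chain.
Insert 31: h=7, bucket 7 nonempty -> append to chain.
Insert 537: h=9, bucket 9 nonempty -> append to chain.
Final buckets:
0: ∅
1: ∅
2: 854 -> 470
3: ∅
4: ∅
5: ∅
6: 198 -> 726
7: 703 -> 31
8: 332
9: 357 -> 225 -> 753 -> 537
10: ∅
11: ∅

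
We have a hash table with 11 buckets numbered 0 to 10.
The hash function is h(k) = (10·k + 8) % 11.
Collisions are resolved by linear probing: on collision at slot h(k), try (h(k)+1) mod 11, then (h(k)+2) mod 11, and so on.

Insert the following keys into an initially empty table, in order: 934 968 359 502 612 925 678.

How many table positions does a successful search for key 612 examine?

Insert 934: h=9, slot 9 empty -> index 9.
Insert 968: h=8, slot 8 empty -> index 8.
Insert 359: h=1, slot 1 empty -> index 1.
Insert 502: h=1, slot 1 occupied -> index 2.
Insert 612: h=1, slots 1,2 occupied -> index 3.
Insert 925: h=7, slot 7 empty -> index 7.
Insert 678: h=1, slots 1,2,3 occupied -> index 4.
Table: [_, 359, 502, 612, 678, _, _, 925, 968, 934, _]
Lookup 612: h=1, probe 1,2,3 → found at 3.

3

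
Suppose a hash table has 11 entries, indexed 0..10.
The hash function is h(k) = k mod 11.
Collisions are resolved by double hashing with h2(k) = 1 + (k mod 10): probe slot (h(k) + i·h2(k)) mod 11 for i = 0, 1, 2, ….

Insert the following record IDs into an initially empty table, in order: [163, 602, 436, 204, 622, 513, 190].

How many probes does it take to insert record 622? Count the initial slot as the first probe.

Insert 163: h=9, slot 9 empty -> index 9.
Insert 602: h=8, slot 8 empty -> index 8.
Insert 436: h=7, slot 7 empty -> index 7.
Insert 204: h=6, slot 6 empty -> index 6.
Insert 622: h=6, h2=3, slots 6,9 occupied -> index 1.
Insert 513: h=7, h2=4, slot 7 occupied -> index 0.
Insert 190: h=3, slot 3 empty -> index 3.
Table: [513, 622, ., 190, ., ., 204, 436, 602, 163, .]

3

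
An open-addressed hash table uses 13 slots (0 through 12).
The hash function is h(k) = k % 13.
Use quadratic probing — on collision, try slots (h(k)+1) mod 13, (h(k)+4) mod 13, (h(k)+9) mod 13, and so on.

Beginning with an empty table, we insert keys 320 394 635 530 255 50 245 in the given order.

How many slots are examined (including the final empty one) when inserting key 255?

320: h=8 → slot 8
394: h=4 → slot 4
635: h=11 → slot 11
530: h=10 → slot 10
255: h=8, probe 8,9 → slot 9
50: h=11, probe 11,12 → slot 12
245: h=11, probe 11,12,2 → slot 2
Table: [—, —, 245, —, 394, —, —, —, 320, 255, 530, 635, 50]

2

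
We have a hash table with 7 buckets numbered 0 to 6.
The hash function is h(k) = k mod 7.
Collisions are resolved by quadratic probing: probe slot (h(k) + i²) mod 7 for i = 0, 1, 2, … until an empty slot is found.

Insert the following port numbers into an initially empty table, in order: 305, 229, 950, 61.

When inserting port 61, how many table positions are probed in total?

3

305 hashes to 4; slot 4 is free -> place at 4.
229 hashes to 5; slot 5 is free -> place at 5.
950 hashes to 5; 5 taken -> place at 6.
61 hashes to 5; 5,6 taken -> place at 2.
Table: [_, _, 61, _, 305, 229, 950]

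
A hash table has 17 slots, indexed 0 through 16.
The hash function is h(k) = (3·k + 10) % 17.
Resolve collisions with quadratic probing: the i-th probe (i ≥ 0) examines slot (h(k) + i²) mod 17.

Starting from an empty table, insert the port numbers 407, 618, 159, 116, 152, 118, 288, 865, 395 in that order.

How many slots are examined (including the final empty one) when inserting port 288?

Insert 407: h=7, slot 7 empty → index 7.
Insert 618: h=11, slot 11 empty → index 11.
Insert 159: h=11, slot 11 occupied → index 12.
Insert 116: h=1, slot 1 empty → index 1.
Insert 152: h=7, slot 7 occupied → index 8.
Insert 118: h=7, slots 7,8,11 occupied → index 16.
Insert 288: h=7, slots 7,8,11,16 occupied → index 6.
Insert 865: h=4, slot 4 empty → index 4.
Insert 395: h=5, slot 5 empty → index 5.
Table: [∅, 116, ∅, ∅, 865, 395, 288, 407, 152, ∅, ∅, 618, 159, ∅, ∅, ∅, 118]

5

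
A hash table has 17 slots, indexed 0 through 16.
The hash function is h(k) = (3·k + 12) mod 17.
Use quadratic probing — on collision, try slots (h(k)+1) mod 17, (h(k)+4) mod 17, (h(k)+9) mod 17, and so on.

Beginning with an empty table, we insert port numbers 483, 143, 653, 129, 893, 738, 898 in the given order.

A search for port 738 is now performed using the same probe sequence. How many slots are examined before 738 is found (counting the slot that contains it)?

5

Insert 483: h=16, slot 16 empty → index 16.
Insert 143: h=16, slot 16 occupied → index 0.
Insert 653: h=16, slots 16,0 occupied → index 3.
Insert 129: h=8, slot 8 empty → index 8.
Insert 893: h=5, slot 5 empty → index 5.
Insert 738: h=16, slots 16,0,3,8 occupied → index 15.
Insert 898: h=3, slot 3 occupied → index 4.
Table: [143, —, —, 653, 898, 893, —, —, 129, —, —, —, —, —, —, 738, 483]
Lookup 738: h=16, probe 16,0,3,8,15 → found at 15.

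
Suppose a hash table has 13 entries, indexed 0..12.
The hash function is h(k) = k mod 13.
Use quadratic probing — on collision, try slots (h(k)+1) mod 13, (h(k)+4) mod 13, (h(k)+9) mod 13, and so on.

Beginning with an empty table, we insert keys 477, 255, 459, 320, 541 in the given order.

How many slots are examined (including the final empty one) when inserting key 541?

477: h=9 => slot 9
255: h=8 => slot 8
459: h=4 => slot 4
320: h=8, probe 8,9,12 => slot 12
541: h=8, probe 8,9,12,4,11 => slot 11
Table: [∅, ∅, ∅, ∅, 459, ∅, ∅, ∅, 255, 477, ∅, 541, 320]

5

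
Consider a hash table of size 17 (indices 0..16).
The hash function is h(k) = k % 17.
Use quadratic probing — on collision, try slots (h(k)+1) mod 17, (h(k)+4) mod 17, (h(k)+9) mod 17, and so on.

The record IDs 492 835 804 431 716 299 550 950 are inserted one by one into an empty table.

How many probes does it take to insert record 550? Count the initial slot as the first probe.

Insert 492: h=16, slot 16 empty => index 16.
Insert 835: h=2, slot 2 empty => index 2.
Insert 804: h=5, slot 5 empty => index 5.
Insert 431: h=6, slot 6 empty => index 6.
Insert 716: h=2, slot 2 occupied => index 3.
Insert 299: h=10, slot 10 empty => index 10.
Insert 550: h=6, slot 6 occupied => index 7.
Insert 950: h=15, slot 15 empty => index 15.
Table: [∅, ∅, 835, 716, ∅, 804, 431, 550, ∅, ∅, 299, ∅, ∅, ∅, ∅, 950, 492]

2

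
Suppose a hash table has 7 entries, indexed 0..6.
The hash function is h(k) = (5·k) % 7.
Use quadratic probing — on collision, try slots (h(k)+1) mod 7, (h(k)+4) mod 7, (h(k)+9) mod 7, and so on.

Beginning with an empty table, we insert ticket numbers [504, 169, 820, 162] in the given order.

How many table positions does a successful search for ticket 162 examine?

504: h=0 -> slot 0
169: h=5 -> slot 5
820: h=5, probe 5,6 -> slot 6
162: h=5, probe 5,6,2 -> slot 2
Table: [504, ., 162, ., ., 169, 820]
Lookup 162: h=5, probe 5,6,2 → found at 2.

3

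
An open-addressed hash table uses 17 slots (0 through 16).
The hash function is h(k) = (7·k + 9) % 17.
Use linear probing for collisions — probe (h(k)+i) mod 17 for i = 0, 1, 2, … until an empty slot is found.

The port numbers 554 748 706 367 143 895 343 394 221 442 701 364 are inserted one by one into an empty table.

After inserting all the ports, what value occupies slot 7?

143

554: h=11 => slot 11
748: h=9 => slot 9
706: h=4 => slot 4
367: h=11, probe 11,12 => slot 12
143: h=7 => slot 7
895: h=1 => slot 1
343: h=13 => slot 13
394: h=13, probe 13,14 => slot 14
221: h=9, probe 9,10 => slot 10
442: h=9, probe 9,10,11,12,13,14,15 => slot 15
701: h=3 => slot 3
364: h=7, probe 7,8 => slot 8
Table: [., 895, ., 701, 706, ., ., 143, 364, 748, 221, 554, 367, 343, 394, 442, .]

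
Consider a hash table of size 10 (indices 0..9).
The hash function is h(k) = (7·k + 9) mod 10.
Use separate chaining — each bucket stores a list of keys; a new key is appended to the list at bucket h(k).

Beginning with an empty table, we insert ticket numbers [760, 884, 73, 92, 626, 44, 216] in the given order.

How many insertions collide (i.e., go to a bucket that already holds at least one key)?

760 -> bucket 9
884 -> bucket 7
73 -> bucket 0
92 -> bucket 3
626 -> bucket 1
44 -> bucket 7 (collision)
216 -> bucket 1 (collision)
Final buckets:
0: 73
1: 626 -> 216
2: .
3: 92
4: .
5: .
6: .
7: 884 -> 44
8: .
9: 760

2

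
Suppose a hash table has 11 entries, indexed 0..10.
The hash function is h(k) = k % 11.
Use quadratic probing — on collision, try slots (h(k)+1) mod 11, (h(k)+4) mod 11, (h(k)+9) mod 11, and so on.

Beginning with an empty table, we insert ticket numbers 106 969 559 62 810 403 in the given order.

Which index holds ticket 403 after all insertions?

106 hashes to 7; slot 7 is free => place at 7.
969 hashes to 1; slot 1 is free => place at 1.
559 hashes to 9; slot 9 is free => place at 9.
62 hashes to 7; 7 taken => place at 8.
810 hashes to 7; 7,8 taken => place at 0.
403 hashes to 7; 7,8,0 taken => place at 5.
Table: [810, 969, -, -, -, 403, -, 106, 62, 559, -]

5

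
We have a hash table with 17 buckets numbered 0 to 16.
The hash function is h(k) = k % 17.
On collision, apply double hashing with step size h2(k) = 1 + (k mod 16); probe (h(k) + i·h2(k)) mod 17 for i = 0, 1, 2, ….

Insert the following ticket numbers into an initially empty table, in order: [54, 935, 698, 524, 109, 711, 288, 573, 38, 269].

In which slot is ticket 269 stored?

Insert 54: h=3, slot 3 empty → index 3.
Insert 935: h=0, slot 0 empty → index 0.
Insert 698: h=1, slot 1 empty → index 1.
Insert 524: h=14, slot 14 empty → index 14.
Insert 109: h=7, slot 7 empty → index 7.
Insert 711: h=14, h2=8, slot 14 occupied → index 5.
Insert 288: h=16, slot 16 empty → index 16.
Insert 573: h=12, slot 12 empty → index 12.
Insert 38: h=4, slot 4 empty → index 4.
Insert 269: h=14, h2=14, slot 14 occupied → index 11.
Table: [935, 698, ∅, 54, 38, 711, ∅, 109, ∅, ∅, ∅, 269, 573, ∅, 524, ∅, 288]

11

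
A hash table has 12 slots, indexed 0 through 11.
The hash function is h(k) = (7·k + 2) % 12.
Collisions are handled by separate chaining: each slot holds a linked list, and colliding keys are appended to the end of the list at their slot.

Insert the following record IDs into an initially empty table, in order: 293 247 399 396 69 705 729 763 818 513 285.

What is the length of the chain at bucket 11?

1

293 -> bucket 1
247 -> bucket 3
399 -> bucket 11
396 -> bucket 2
69 -> bucket 5
705 -> bucket 5 (collision)
729 -> bucket 5 (collision)
763 -> bucket 3 (collision)
818 -> bucket 4
513 -> bucket 5 (collision)
285 -> bucket 5 (collision)
Final buckets:
0: ∅
1: 293
2: 396
3: 247 -> 763
4: 818
5: 69 -> 705 -> 729 -> 513 -> 285
6: ∅
7: ∅
8: ∅
9: ∅
10: ∅
11: 399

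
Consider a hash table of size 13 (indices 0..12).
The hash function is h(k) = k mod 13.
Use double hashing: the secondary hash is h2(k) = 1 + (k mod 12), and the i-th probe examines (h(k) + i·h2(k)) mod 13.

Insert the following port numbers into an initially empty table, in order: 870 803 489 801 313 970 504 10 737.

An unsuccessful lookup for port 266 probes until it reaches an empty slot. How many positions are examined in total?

4

870: h=12 => slot 12
803: h=10 => slot 10
489: h=8 => slot 8
801: h=8, h2=10, probe 8,5 => slot 5
313: h=1 => slot 1
970: h=8, h2=11, probe 8,6 => slot 6
504: h=10, h2=1, probe 10,11 => slot 11
10: h=10, h2=11, probe 10,8,6,4 => slot 4
737: h=9 => slot 9
Table: [_, 313, _, _, 10, 801, 970, _, 489, 737, 803, 504, 870]
Lookup 266: h=6, h2=3, probe 6,9,12,2 → slot 2 empty, not found.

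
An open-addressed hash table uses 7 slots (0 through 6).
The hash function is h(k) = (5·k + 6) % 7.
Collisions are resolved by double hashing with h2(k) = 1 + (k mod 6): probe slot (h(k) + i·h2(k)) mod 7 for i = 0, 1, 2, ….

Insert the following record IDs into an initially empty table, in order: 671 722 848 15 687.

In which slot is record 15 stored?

671: h=1 -> slot 1
722: h=4 -> slot 4
848: h=4, h2=3, probe 4,0 -> slot 0
15: h=4, h2=4, probe 4,1,5 -> slot 5
687: h=4, h2=4, probe 4,1,5,2 -> slot 2
Table: [848, 671, 687, ∅, 722, 15, ∅]

5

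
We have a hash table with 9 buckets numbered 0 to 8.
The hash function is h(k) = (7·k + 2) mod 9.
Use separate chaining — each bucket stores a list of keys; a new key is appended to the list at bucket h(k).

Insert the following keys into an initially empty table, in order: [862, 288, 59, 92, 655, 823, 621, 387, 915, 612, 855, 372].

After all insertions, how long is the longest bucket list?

862 → bucket 6
288 → bucket 2
59 → bucket 1
92 → bucket 7
655 → bucket 6 (collision)
823 → bucket 3
621 → bucket 2 (collision)
387 → bucket 2 (collision)
915 → bucket 8
612 → bucket 2 (collision)
855 → bucket 2 (collision)
372 → bucket 5
Final buckets:
0: _
1: 59
2: 288 -> 621 -> 387 -> 612 -> 855
3: 823
4: _
5: 372
6: 862 -> 655
7: 92
8: 915

5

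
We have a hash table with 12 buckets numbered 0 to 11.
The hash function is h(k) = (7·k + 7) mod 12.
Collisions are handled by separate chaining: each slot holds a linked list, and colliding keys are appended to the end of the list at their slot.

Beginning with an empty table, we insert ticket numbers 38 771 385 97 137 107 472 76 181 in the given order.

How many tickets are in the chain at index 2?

38 → bucket 9
771 → bucket 4
385 → bucket 2
97 → bucket 2 (collision)
137 → bucket 6
107 → bucket 0
472 → bucket 11
76 → bucket 11 (collision)
181 → bucket 2 (collision)
Final buckets:
0: 107
1: .
2: 385 -> 97 -> 181
3: .
4: 771
5: .
6: 137
7: .
8: .
9: 38
10: .
11: 472 -> 76

3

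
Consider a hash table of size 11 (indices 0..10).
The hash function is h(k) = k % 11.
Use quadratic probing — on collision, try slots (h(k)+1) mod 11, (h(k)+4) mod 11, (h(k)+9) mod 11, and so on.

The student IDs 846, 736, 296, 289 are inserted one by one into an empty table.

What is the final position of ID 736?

Insert 846: h=10, slot 10 empty → index 10.
Insert 736: h=10, slot 10 occupied → index 0.
Insert 296: h=10, slots 10,0 occupied → index 3.
Insert 289: h=3, slot 3 occupied → index 4.
Table: [736, —, —, 296, 289, —, —, —, —, —, 846]

0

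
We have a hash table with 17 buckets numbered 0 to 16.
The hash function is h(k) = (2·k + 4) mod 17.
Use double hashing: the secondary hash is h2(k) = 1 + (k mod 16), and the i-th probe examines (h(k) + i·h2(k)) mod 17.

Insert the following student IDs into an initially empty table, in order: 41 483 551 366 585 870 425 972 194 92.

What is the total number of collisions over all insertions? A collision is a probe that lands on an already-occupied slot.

8

Insert 41: h=1, slot 1 empty → index 1.
Insert 483: h=1, h2=4, slot 1 occupied → index 5.
Insert 551: h=1, h2=8, slot 1 occupied → index 9.
Insert 366: h=5, h2=15, slot 5 occupied → index 3.
Insert 585: h=1, h2=10, slot 1 occupied → index 11.
Insert 870: h=10, slot 10 empty → index 10.
Insert 425: h=4, slot 4 empty → index 4.
Insert 972: h=10, h2=13, slot 10 occupied → index 6.
Insert 194: h=1, h2=3, slots 1,4 occupied → index 7.
Insert 92: h=1, h2=13, slot 1 occupied → index 14.
Table: [_, 41, _, 366, 425, 483, 972, 194, _, 551, 870, 585, _, _, 92, _, _]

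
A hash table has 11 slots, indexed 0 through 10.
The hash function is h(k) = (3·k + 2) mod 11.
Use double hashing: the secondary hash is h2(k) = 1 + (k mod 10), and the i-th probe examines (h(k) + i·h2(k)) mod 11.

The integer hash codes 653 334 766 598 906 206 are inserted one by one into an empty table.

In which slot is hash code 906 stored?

Insert 653: h=3, slot 3 empty => index 3.
Insert 334: h=3, h2=5, slot 3 occupied => index 8.
Insert 766: h=1, slot 1 empty => index 1.
Insert 598: h=3, h2=9, slots 3,1 occupied => index 10.
Insert 906: h=3, h2=7, slots 3,10 occupied => index 6.
Insert 206: h=4, slot 4 empty => index 4.
Table: [-, 766, -, 653, 206, -, 906, -, 334, -, 598]

6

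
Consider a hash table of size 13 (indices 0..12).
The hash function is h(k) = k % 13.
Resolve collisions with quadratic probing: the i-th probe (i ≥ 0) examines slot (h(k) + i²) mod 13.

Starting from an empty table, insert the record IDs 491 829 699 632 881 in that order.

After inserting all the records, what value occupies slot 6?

Insert 491: h=10, slot 10 empty → index 10.
Insert 829: h=10, slot 10 occupied → index 11.
Insert 699: h=10, slots 10,11 occupied → index 1.
Insert 632: h=8, slot 8 empty → index 8.
Insert 881: h=10, slots 10,11,1 occupied → index 6.
Table: [., 699, ., ., ., ., 881, ., 632, ., 491, 829, .]

881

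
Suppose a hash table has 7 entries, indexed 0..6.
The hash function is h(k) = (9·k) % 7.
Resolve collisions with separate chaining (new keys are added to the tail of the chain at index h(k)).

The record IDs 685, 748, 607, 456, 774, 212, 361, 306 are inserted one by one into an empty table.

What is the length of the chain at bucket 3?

Insert 685: h=5, bucket 5 empty → new chain.
Insert 748: h=5, bucket 5 nonempty → append to chain.
Insert 607: h=3, bucket 3 empty → new chain.
Insert 456: h=2, bucket 2 empty → new chain.
Insert 774: h=1, bucket 1 empty → new chain.
Insert 212: h=4, bucket 4 empty → new chain.
Insert 361: h=1, bucket 1 nonempty → append to chain.
Insert 306: h=3, bucket 3 nonempty → append to chain.
Final buckets:
0: —
1: 774 -> 361
2: 456
3: 607 -> 306
4: 212
5: 685 -> 748
6: —

2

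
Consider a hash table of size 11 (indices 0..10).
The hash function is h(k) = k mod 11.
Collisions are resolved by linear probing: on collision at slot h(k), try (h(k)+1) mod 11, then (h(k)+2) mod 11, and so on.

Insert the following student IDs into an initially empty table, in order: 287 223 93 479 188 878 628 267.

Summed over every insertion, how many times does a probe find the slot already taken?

Insert 287: h=1, slot 1 empty => index 1.
Insert 223: h=3, slot 3 empty => index 3.
Insert 93: h=5, slot 5 empty => index 5.
Insert 479: h=6, slot 6 empty => index 6.
Insert 188: h=1, slot 1 occupied => index 2.
Insert 878: h=9, slot 9 empty => index 9.
Insert 628: h=1, slots 1,2,3 occupied => index 4.
Insert 267: h=3, slots 3,4,5,6 occupied => index 7.
Table: [—, 287, 188, 223, 628, 93, 479, 267, —, 878, —]

8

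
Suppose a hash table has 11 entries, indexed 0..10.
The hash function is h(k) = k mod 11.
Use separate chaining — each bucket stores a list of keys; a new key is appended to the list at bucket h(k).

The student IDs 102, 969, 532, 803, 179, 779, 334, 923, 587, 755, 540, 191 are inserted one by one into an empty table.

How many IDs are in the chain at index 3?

Insert 102: h=3, bucket 3 empty -> new chain.
Insert 969: h=1, bucket 1 empty -> new chain.
Insert 532: h=4, bucket 4 empty -> new chain.
Insert 803: h=0, bucket 0 empty -> new chain.
Insert 179: h=3, bucket 3 nonempty -> append to chain.
Insert 779: h=9, bucket 9 empty -> new chain.
Insert 334: h=4, bucket 4 nonempty -> append to chain.
Insert 923: h=10, bucket 10 empty -> new chain.
Insert 587: h=4, bucket 4 nonempty -> append to chain.
Insert 755: h=7, bucket 7 empty -> new chain.
Insert 540: h=1, bucket 1 nonempty -> append to chain.
Insert 191: h=4, bucket 4 nonempty -> append to chain.
Final buckets:
0: 803
1: 969 -> 540
2: .
3: 102 -> 179
4: 532 -> 334 -> 587 -> 191
5: .
6: .
7: 755
8: .
9: 779
10: 923

2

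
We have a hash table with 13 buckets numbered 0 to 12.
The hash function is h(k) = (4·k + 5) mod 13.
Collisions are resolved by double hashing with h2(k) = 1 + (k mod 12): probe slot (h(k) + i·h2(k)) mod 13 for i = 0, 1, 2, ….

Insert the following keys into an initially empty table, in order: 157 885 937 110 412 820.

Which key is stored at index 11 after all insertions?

157 hashes to 9; slot 9 is free -> place at 9.
885 hashes to 9, h2=10; 9 taken -> place at 6.
937 hashes to 9, h2=2; 9 taken -> place at 11.
110 hashes to 3; slot 3 is free -> place at 3.
412 hashes to 2; slot 2 is free -> place at 2.
820 hashes to 9, h2=5; 9 taken -> place at 1.
Table: [—, 820, 412, 110, —, —, 885, —, —, 157, —, 937, —]

937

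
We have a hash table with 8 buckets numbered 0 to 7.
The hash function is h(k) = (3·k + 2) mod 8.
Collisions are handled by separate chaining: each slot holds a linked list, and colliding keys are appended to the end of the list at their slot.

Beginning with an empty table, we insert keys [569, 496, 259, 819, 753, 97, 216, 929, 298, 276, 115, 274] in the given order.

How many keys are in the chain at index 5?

4

Insert 569: h=5, bucket 5 empty -> new chain.
Insert 496: h=2, bucket 2 empty -> new chain.
Insert 259: h=3, bucket 3 empty -> new chain.
Insert 819: h=3, bucket 3 nonempty -> append to chain.
Insert 753: h=5, bucket 5 nonempty -> append to chain.
Insert 97: h=5, bucket 5 nonempty -> append to chain.
Insert 216: h=2, bucket 2 nonempty -> append to chain.
Insert 929: h=5, bucket 5 nonempty -> append to chain.
Insert 298: h=0, bucket 0 empty -> new chain.
Insert 276: h=6, bucket 6 empty -> new chain.
Insert 115: h=3, bucket 3 nonempty -> append to chain.
Insert 274: h=0, bucket 0 nonempty -> append to chain.
Final buckets:
0: 298 -> 274
1: -
2: 496 -> 216
3: 259 -> 819 -> 115
4: -
5: 569 -> 753 -> 97 -> 929
6: 276
7: -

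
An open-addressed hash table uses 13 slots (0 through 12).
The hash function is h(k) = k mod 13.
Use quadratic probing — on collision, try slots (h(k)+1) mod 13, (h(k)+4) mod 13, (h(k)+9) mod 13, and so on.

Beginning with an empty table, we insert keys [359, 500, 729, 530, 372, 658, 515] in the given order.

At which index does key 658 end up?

359 hashes to 8; slot 8 is free → place at 8.
500 hashes to 6; slot 6 is free → place at 6.
729 hashes to 1; slot 1 is free → place at 1.
530 hashes to 10; slot 10 is free → place at 10.
372 hashes to 8; 8 taken → place at 9.
658 hashes to 8; 8,9 taken → place at 12.
515 hashes to 8; 8,9,12 taken → place at 4.
Table: [., 729, ., ., 515, ., 500, ., 359, 372, 530, ., 658]

12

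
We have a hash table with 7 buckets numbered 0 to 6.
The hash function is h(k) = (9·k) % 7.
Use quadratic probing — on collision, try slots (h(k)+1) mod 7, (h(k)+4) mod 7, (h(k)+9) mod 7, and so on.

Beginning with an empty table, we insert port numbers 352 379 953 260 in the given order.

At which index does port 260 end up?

Insert 352: h=4, slot 4 empty -> index 4.
Insert 379: h=2, slot 2 empty -> index 2.
Insert 953: h=2, slot 2 occupied -> index 3.
Insert 260: h=2, slots 2,3 occupied -> index 6.
Table: [∅, ∅, 379, 953, 352, ∅, 260]

6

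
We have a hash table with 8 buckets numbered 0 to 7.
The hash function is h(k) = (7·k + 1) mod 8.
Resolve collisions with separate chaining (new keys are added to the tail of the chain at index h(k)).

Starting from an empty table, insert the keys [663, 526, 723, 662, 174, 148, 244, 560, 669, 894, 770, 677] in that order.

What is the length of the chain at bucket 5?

663 -> bucket 2
526 -> bucket 3
723 -> bucket 6
662 -> bucket 3 (collision)
174 -> bucket 3 (collision)
148 -> bucket 5
244 -> bucket 5 (collision)
560 -> bucket 1
669 -> bucket 4
894 -> bucket 3 (collision)
770 -> bucket 7
677 -> bucket 4 (collision)
Final buckets:
0: -
1: 560
2: 663
3: 526 -> 662 -> 174 -> 894
4: 669 -> 677
5: 148 -> 244
6: 723
7: 770

2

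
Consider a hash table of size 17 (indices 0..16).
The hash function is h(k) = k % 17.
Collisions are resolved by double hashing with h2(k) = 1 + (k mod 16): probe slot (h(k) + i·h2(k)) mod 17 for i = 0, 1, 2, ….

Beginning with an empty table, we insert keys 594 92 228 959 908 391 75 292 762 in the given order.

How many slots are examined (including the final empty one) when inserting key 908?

2

594: h=16 -> slot 16
92: h=7 -> slot 7
228: h=7, h2=5, probe 7,12 -> slot 12
959: h=7, h2=16, probe 7,6 -> slot 6
908: h=7, h2=13, probe 7,3 -> slot 3
391: h=0 -> slot 0
75: h=7, h2=12, probe 7,2 -> slot 2
292: h=3, h2=5, probe 3,8 -> slot 8
762: h=14 -> slot 14
Table: [391, _, 75, 908, _, _, 959, 92, 292, _, _, _, 228, _, 762, _, 594]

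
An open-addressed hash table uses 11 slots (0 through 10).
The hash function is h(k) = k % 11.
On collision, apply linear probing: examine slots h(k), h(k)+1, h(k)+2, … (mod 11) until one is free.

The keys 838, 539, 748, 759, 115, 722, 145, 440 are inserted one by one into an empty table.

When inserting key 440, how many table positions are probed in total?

838: h=2 => slot 2
539: h=0 => slot 0
748: h=0, probe 0,1 => slot 1
759: h=0, probe 0,1,2,3 => slot 3
115: h=5 => slot 5
722: h=7 => slot 7
145: h=2, probe 2,3,4 => slot 4
440: h=0, probe 0,1,2,3,4,5,6 => slot 6
Table: [539, 748, 838, 759, 145, 115, 440, 722, —, —, —]

7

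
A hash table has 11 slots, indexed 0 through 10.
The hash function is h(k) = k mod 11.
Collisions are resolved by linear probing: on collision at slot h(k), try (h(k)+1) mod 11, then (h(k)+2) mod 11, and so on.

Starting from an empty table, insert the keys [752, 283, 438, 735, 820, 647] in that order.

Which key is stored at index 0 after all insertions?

752 hashes to 4; slot 4 is free -> place at 4.
283 hashes to 8; slot 8 is free -> place at 8.
438 hashes to 9; slot 9 is free -> place at 9.
735 hashes to 9; 9 taken -> place at 10.
820 hashes to 6; slot 6 is free -> place at 6.
647 hashes to 9; 9,10 taken -> place at 0.
Table: [647, -, -, -, 752, -, 820, -, 283, 438, 735]

647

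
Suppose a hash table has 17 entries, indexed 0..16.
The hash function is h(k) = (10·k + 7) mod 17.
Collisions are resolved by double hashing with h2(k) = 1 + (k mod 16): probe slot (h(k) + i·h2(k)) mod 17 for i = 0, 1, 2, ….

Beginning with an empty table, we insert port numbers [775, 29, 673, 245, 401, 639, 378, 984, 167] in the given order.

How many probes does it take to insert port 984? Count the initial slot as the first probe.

775: h=5 -> slot 5
29: h=8 -> slot 8
673: h=5, h2=2, probe 5,7 -> slot 7
245: h=9 -> slot 9
401: h=5, h2=2, probe 5,7,9,11 -> slot 11
639: h=5, h2=16, probe 5,4 -> slot 4
378: h=13 -> slot 13
984: h=4, h2=9, probe 4,13,5,14 -> slot 14
167: h=11, h2=8, probe 11,2 -> slot 2
Table: [—, —, 167, —, 639, 775, —, 673, 29, 245, —, 401, —, 378, 984, —, —]

4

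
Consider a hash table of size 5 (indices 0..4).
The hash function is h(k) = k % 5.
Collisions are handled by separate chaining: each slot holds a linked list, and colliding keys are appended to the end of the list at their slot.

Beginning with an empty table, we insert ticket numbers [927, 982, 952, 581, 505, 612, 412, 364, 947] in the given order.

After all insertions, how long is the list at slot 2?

Insert 927: h=2, bucket 2 empty → new chain.
Insert 982: h=2, bucket 2 nonempty → append to chain.
Insert 952: h=2, bucket 2 nonempty → append to chain.
Insert 581: h=1, bucket 1 empty → new chain.
Insert 505: h=0, bucket 0 empty → new chain.
Insert 612: h=2, bucket 2 nonempty → append to chain.
Insert 412: h=2, bucket 2 nonempty → append to chain.
Insert 364: h=4, bucket 4 empty → new chain.
Insert 947: h=2, bucket 2 nonempty → append to chain.
Final buckets:
0: 505
1: 581
2: 927 -> 982 -> 952 -> 612 -> 412 -> 947
3: _
4: 364

6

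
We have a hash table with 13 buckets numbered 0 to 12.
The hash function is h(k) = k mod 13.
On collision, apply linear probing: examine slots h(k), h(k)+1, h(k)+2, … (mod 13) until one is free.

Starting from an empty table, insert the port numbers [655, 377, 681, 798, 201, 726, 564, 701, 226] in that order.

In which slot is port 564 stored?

9

655 hashes to 5; slot 5 is free => place at 5.
377 hashes to 0; slot 0 is free => place at 0.
681 hashes to 5; 5 taken => place at 6.
798 hashes to 5; 5,6 taken => place at 7.
201 hashes to 6; 6,7 taken => place at 8.
726 hashes to 11; slot 11 is free => place at 11.
564 hashes to 5; 5,6,7,8 taken => place at 9.
701 hashes to 12; slot 12 is free => place at 12.
226 hashes to 5; 5,6,7,8,9 taken => place at 10.
Table: [377, —, —, —, —, 655, 681, 798, 201, 564, 226, 726, 701]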